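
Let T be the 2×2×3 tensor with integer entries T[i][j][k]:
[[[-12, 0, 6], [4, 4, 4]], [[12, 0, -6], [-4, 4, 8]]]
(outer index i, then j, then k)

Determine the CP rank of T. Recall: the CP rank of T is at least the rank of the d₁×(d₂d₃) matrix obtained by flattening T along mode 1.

Lower bound: the mode-2 unfolding of T (rows indexed by j, columns by (i,k) = (0,0), (0,1), (0,2), (1,0), (1,1), (1,2)) is [[-12, 0, 6, 12, 0, -6], [4, 4, 4, -4, 4, 8]].
There the 2×2 minor on rows j ∈ {0, 1}, columns (i,k) ∈ {(0,0), (0,1)} is det [[-12, 0], [4, 4]] = -48 ≠ 0, so this unfolding has rank ≥ 2; CP rank is at least every unfolding rank, so rank(T) ≥ 2. (Unfolding ranks only ever bound the CP rank from below — rank(T) can be strictly larger than all of them — so the matching upper bound has to come from an explicit 2-term decomposition.)
Upper bound — finding two terms. Write S_k = T[:,:,k] for the frontal slices: S₀ = [[-12, 4], [12, -4]], S₁ = [[0, 4], [0, 4]], S₂ = [[6, 4], [-6, 8]].
If T = a₁ ⊗ b₁ ⊗ c₁ + a₂ ⊗ b₂ ⊗ c₂ then each S_k = c₁[k]·a₁b₁ᵀ + c₂[k]·a₂b₂ᵀ. S₀ and S₁ are linearly independent, so a₁b₁ᵀ and a₂b₂ᵀ must span the same plane of matrices: they are the rank-1 matrices of the form x·S₀ + y·S₁.
det(x·S₀ + y·S₁) is −96·xy = (-96)·(y)(x), vanishing at (x:y) = (1:0) and (0:1).
M₁ = S₀ = [[-12, 4], [12, -4]] = (-4)·[1, -1][3, -1]ᵀ and M₂ = S₁ = [[0, 4], [0, 4]] = 4·[1, 1][0, 1]ᵀ, so take a₁ = [1, -1], b₁ = [3, -1], a₂ = [1, 1], b₂ = [0, 1].
Each slice is an integer combination of E₁ = a₁b₁ᵀ and E₂ = a₂b₂ᵀ: S₀ = −4·E₁, S₁ = 4·E₂, S₂ = 2·E₁ + 6·E₂; reading off coefficients, c₁ = [-4, 0, 2] and c₂ = [0, 4, 6].
Hence T = [1, -1] ⊗ [3, -1] ⊗ [-4, 0, 2] + [1, 1] ⊗ [0, 1] ⊗ [0, 4, 6], so rank(T) ≤ 2.
These bounds meet, so rank(T) = 2.

2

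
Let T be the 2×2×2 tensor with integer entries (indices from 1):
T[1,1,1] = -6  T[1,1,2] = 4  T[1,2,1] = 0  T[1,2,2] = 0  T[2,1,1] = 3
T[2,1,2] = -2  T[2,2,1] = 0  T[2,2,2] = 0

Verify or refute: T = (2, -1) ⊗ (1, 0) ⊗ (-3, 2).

Yes

Reconstruct entrywise from the claimed factors. For example, T[1,2,1] = 0 and Σₗ aₗ[1]bₗ[2]cₗ[1] = (2)·(0)·(-3) = 0; checking all 8 entries, every one matches. The claim holds.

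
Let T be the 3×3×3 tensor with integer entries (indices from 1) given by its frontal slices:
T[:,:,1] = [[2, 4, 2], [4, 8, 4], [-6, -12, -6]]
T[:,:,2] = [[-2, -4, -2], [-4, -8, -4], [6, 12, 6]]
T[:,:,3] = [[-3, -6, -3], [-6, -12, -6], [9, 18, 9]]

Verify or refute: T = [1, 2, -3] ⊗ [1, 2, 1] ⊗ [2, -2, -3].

Yes

Reconstruct entrywise from the claimed factors. For example, T[2,3,3] = -6 and Σₗ aₗ[2]bₗ[3]cₗ[3] = (2)·(1)·(-3) = -6; checking all 27 entries, every one matches. The claim holds.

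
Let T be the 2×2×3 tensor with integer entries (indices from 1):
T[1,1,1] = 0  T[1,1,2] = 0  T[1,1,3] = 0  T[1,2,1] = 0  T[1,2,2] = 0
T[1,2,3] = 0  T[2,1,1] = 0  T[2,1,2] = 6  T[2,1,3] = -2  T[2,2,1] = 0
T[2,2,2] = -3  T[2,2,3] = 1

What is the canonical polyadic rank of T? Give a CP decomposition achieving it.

Lower bound: T ≠ 0 (e.g. T[2,1,2] = 6), so rank(T) ≥ 1.
Upper bound: if T = a ⊗ b ⊗ c then every fibre of T is a multiple of the corresponding factor, so read the factors off the fibres through the nonzero entry T[2,1,2] = 6.
The mode-1 fibre T[:,1,2] = [0, 6] gives a = (0, 1) (primitive direction); the mode-2 fibre T[2,:,2] = [6, -3] gives b = (2, -1); then c[k] = T[2,1,k] / (a[2]·b[1]) = [0, 6, -2] / 2 = (0, 3, -1).
Expanding (0, 1) ⊗ (2, -1) ⊗ (0, 3, -1) reproduces all 12 entries of T, so T = (0, 1) ⊗ (2, -1) ⊗ (0, 3, -1) and rank(T) ≤ 1.
These bounds meet, so rank(T) = 1.

rank(T) = 1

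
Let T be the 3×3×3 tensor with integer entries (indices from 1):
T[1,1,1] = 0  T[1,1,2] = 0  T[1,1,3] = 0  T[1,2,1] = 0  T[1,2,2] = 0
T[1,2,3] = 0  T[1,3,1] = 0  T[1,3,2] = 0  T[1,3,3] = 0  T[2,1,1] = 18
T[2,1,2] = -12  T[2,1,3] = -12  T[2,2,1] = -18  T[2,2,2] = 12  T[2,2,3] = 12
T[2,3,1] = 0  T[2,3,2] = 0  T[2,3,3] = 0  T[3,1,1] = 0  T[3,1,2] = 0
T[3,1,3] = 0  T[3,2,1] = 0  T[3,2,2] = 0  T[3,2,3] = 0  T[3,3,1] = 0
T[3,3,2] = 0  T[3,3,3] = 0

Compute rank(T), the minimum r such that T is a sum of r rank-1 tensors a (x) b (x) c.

1

Lower bound: T ≠ 0 (e.g. T[2,1,1] = 18), so rank(T) ≥ 1.
Upper bound: the mode-1 fibre T[:,1,1] = [0, 18, 0] gives a = [0, 1, 0] (primitive direction); the mode-2 fibre T[2,:,1] = [18, -18, 0] gives b = [1, -1, 0]; then c[k] = T[2,1,k] / (a[2]·b[1]) = [18, -12, -12] / 1 = [18, -12, -12].
Expanding [0, 1, 0] (x) [1, -1, 0] (x) [18, -12, -12] reproduces all 27 entries of T, so T = [0, 1, 0] (x) [1, -1, 0] (x) [18, -12, -12] and rank(T) ≤ 1.
These bounds meet, so rank(T) = 1.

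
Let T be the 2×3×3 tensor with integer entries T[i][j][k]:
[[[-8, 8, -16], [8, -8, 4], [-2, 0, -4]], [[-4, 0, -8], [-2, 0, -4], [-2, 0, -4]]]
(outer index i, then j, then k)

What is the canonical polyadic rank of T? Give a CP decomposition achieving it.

rank(T) = 3

Lower bound: the mode-2 unfolding of T (rows indexed by j, columns by (i,k) = (0,0), (0,1), (0,2), (1,0), (1,1), (1,2)) is [[-8, 8, -16, -4, 0, -8], [8, -8, 4, -2, 0, -4], [-2, 0, -4, -2, 0, -4]].
There the 3×3 minor on rows j ∈ {0, 1, 2}, columns (i,k) ∈ {(0,0), (0,1), (0,2)} is det [[-8, 8, -16], [8, -8, 4], [-2, 0, -4]] = 192 ≠ 0, so this unfolding has rank ≥ 3; CP rank is at least every unfolding rank, so rank(T) ≥ 3. (Unfolding ranks only ever bound the CP rank from below — rank(T) can be strictly larger than all of them — so the matching upper bound has to come from an explicit 3-term decomposition.)
Upper bound: T is a sum of 3 rank-1 terms, T = [1, 0] ∘ [1, -1, 0] ∘ [-8, 8, -8] + [1, 0] ∘ [2, 1, 0] ∘ [2, 0, 0] + [1, 1] ∘ [2, 1, 1] ∘ [-2, 0, -4] (one valid choice — decompositions are not unique — normalised so each a, b is primitive with positive first nonzero entry; check it by expanding all entries), so rank(T) ≤ 3.
These bounds meet, so rank(T) = 3.
Check entry T[0,2,1] = 0: (1)·(0)·(8) + (1)·(0)·(0) + (1)·(1)·(0) = 0.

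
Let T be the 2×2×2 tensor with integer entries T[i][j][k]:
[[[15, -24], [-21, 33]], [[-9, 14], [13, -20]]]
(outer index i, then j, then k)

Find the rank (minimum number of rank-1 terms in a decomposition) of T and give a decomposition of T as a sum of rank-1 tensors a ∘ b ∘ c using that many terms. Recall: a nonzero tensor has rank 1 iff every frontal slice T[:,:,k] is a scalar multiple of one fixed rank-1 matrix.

Lower bound: the mode-3 unfolding of T (rows indexed by k, columns by (i,j) = (0,0), (0,1), (1,0), (1,1)) is [[15, -21, -9, 13], [-24, 33, 14, -20]].
There the 2×2 minor on rows k ∈ {0, 1}, columns (i,j) ∈ {(0,0), (0,1)} is det [[15, -21], [-24, 33]] = -9 ≠ 0, so this unfolding has rank ≥ 2; CP rank is at least every unfolding rank, so rank(T) ≥ 2. (Unfolding ranks only ever bound the CP rank from below — rank(T) can be strictly larger than all of them — so the matching upper bound has to come from an explicit 2-term decomposition.)
Upper bound — finding two terms. Write S_k = T[:,:,k] for the frontal slices: S₀ = [[15, -21], [-9, 13]], S₁ = [[-24, 33], [14, -20]].
If T = a₁ ∘ b₁ ∘ c₁ + a₂ ∘ b₂ ∘ c₂ then each S_k = c₁[k]·a₁b₁ᵀ + c₂[k]·a₂b₂ᵀ. S₀ and S₁ are linearly independent, so a₁b₁ᵀ and a₂b₂ᵀ must span the same plane of matrices: they are the rank-1 matrices of the form x·S₀ + y·S₁.
det(x·S₀ + y·S₁) is 6·x² − 21·xy + 18·y² = 3·(2·x − 3·y)(x − 2·y), vanishing at (x:y) = (3:2) and (2:1).
M₁ = 3·S₀ + 2·S₁ = [[-3, 3], [1, -1]] = −[3, -1][1, -1]ᵀ and M₂ = 2·S₀ + S₁ = [[6, -9], [-4, 6]] = [3, -2][2, -3]ᵀ, so take a₁ = [3, -1], b₁ = [1, -1], a₂ = [3, -2], b₂ = [2, -3].
Each slice is an integer combination of E₁ = a₁b₁ᵀ and E₂ = a₂b₂ᵀ: S₀ = E₁ + 2·E₂, S₁ = −2·E₁ − 3·E₂; reading off coefficients, c₁ = [1, -2] and c₂ = [2, -3].
Hence T = [3, -1] ∘ [1, -1] ∘ [1, -2] + [3, -2] ∘ [2, -3] ∘ [2, -3], so rank(T) ≤ 2.
These bounds meet, so rank(T) = 2.
Check entry T[1,1,0] = 13: (-1)·(-1)·(1) + (-2)·(-3)·(2) = 13.

rank(T) = 2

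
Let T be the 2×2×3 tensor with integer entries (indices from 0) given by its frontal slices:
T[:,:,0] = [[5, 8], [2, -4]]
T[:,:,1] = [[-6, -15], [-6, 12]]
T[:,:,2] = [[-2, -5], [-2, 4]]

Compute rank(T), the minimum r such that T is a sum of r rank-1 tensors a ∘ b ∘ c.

2

Lower bound: the mode-2 unfolding of T (rows indexed by j, columns by (i,k) = (0,0), (0,1), (0,2), (1,0), (1,1), (1,2)) is [[5, -6, -2, 2, -6, -2], [8, -15, -5, -4, 12, 4]].
There the 2×2 minor on rows j ∈ {0, 1}, columns (i,k) ∈ {(0,0), (0,1)} is det [[5, -6], [8, -15]] = -27 ≠ 0, so this unfolding has rank ≥ 2; CP rank is at least every unfolding rank, so rank(T) ≥ 2. (Unfolding ranks only ever bound the CP rank from below — rank(T) can be strictly larger than all of them — so the matching upper bound has to come from an explicit 2-term decomposition.)
Upper bound — finding two terms. Write S_k = T[:,:,k] for the frontal slices: S₀ = [[5, 8], [2, -4]], S₁ = [[-6, -15], [-6, 12]], S₂ = [[-2, -5], [-2, 4]].
If T = a₁ ∘ b₁ ∘ c₁ + a₂ ∘ b₂ ∘ c₂ then each S_k = c₁[k]·a₁b₁ᵀ + c₂[k]·a₂b₂ᵀ. S₀ and S₁ are linearly independent, so a₁b₁ᵀ and a₂b₂ᵀ must span the same plane of matrices: they are the rank-1 matrices of the form x·S₀ + y·S₁.
det(x·S₀ + y·S₁) is −36·x² + 162·xy − 162·y² = (-18)·(2·x − 3·y)(x − 3·y), vanishing at (x:y) = (3:2) and (3:1).
M₁ = 3·S₀ + 2·S₁ = [[3, -6], [-6, 12]] = 3·[1, -2][1, -2]ᵀ and M₂ = 3·S₀ + S₁ = [[9, 9], [0, 0]] = 9·[1, 0][1, 1]ᵀ, so take a₁ = [1, -2], b₁ = [1, -2], a₂ = [1, 0], b₂ = [1, 1].
Each slice is an integer combination of E₁ = a₁b₁ᵀ and E₂ = a₂b₂ᵀ: S₀ = −E₁ + 6·E₂, S₁ = 3·E₁ − 9·E₂, S₂ = E₁ − 3·E₂; reading off coefficients, c₁ = [-1, 3, 1] and c₂ = [6, -9, -3].
Hence T = [1, -2] ∘ [1, -2] ∘ [-1, 3, 1] + [1, 0] ∘ [1, 1] ∘ [6, -9, -3], so rank(T) ≤ 2.
These bounds meet, so rank(T) = 2.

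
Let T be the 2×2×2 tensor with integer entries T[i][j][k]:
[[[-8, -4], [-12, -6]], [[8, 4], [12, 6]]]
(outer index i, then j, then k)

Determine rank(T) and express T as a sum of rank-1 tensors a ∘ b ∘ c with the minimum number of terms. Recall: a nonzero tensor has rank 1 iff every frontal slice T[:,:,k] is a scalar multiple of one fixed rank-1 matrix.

rank(T) = 1

Lower bound: T ≠ 0 (e.g. T[0,0,0] = -8), so rank(T) ≥ 1.
Upper bound: if T = a ∘ b ∘ c then every fibre of T is a multiple of the corresponding factor, so read the factors off the fibres through the nonzero entry T[0,0,0] = -8.
The mode-1 fibre T[:,0,0] = [-8, 8] gives a = (1, -1) (primitive direction); the mode-2 fibre T[0,:,0] = [-8, -12] gives b = (2, 3); then c[k] = T[0,0,k] / (a[0]·b[0]) = [-8, -4] / 2 = (-4, -2).
Expanding (1, -1) ∘ (2, 3) ∘ (-4, -2) reproduces all 8 entries of T, so T = (1, -1) ∘ (2, 3) ∘ (-4, -2) and rank(T) ≤ 1.
These bounds meet, so rank(T) = 1.
Check entry T[0,1,1] = -6: (1)·(3)·(-2) = -6.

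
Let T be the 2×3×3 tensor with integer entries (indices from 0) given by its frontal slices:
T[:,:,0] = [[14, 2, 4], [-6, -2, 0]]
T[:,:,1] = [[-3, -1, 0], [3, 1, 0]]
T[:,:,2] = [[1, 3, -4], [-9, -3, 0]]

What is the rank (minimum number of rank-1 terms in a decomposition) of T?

Lower bound: the mode-2 unfolding of T (rows indexed by j, columns by (i,k) = (0,0), (0,1), (0,2), (1,0), (1,1), (1,2)) is [[14, -3, 1, -6, 3, -9], [2, -1, 3, -2, 1, -3], [4, 0, -4, 0, 0, 0]].
There the 2×2 minor on rows j ∈ {0, 1}, columns (i,k) ∈ {(0,0), (0,1)} is det [[14, -3], [2, -1]] = -8 ≠ 0, so this unfolding has rank ≥ 2; CP rank is at least every unfolding rank, so rank(T) ≥ 2. (This is only a lower bound: in general the CP rank may exceed every unfolding rank, so we still need to exhibit 2 rank-1 terms summing to T.)
Upper bound — finding two terms. Write S_k = T[:,:,k] for the frontal slices: S₀ = [[14, 2, 4], [-6, -2, 0]], S₁ = [[-3, -1, 0], [3, 1, 0]], S₂ = [[1, 3, -4], [-9, -3, 0]].
If T = a₁ ⊗ b₁ ⊗ c₁ + a₂ ⊗ b₂ ⊗ c₂ then each S_k = c₁[k]·a₁b₁ᵀ + c₂[k]·a₂b₂ᵀ. S₀ and S₁ are linearly independent, so a₁b₁ᵀ and a₂b₂ᵀ must span the same plane of matrices: they are the rank-1 matrices of the form x·S₀ + y·S₁.
The 2×2 minor of x·S₀ + y·S₁ on rows {0,1}, columns {0,1} is −16·x² + 8·xy = (-8)·(2·x − y)(x), vanishing at (x:y) = (1:2) and (0:1).
M₁ = S₀ + 2·S₁ = [[8, 0, 4], [0, 0, 0]] = 4·(1, 0)(2, 0, 1)ᵀ and M₂ = S₁ = [[-3, -1, 0], [3, 1, 0]] = −(1, -1)(3, 1, 0)ᵀ, so take a₁ = (1, 0), b₁ = (2, 0, 1), a₂ = (1, -1), b₂ = (3, 1, 0).
Each slice is an integer combination of E₁ = a₁b₁ᵀ and E₂ = a₂b₂ᵀ: S₀ = 4·E₁ + 2·E₂, S₁ = −E₂, S₂ = −4·E₁ + 3·E₂; reading off coefficients, c₁ = (4, 0, -4) and c₂ = (2, -1, 3).
Hence T = (1, 0) ⊗ (2, 0, 1) ⊗ (4, 0, -4) + (1, -1) ⊗ (3, 1, 0) ⊗ (2, -1, 3), so rank(T) ≤ 2.
These bounds meet, so rank(T) = 2.

2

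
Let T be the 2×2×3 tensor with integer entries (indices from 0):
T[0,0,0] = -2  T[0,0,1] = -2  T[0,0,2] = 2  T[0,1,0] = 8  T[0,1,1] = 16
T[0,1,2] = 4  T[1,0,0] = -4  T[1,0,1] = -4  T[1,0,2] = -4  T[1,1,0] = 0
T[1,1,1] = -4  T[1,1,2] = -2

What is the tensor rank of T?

3

Lower bound: the mode-3 unfolding of T (rows indexed by k, columns by (i,j) = (0,0), (0,1), (1,0), (1,1)) is [[-2, 8, -4, 0], [-2, 16, -4, -4], [2, 4, -4, -2]].
There the 3×3 minor on rows k ∈ {0, 1, 2}, columns (i,j) ∈ {(0,0), (0,1), (1,0)} is det [[-2, 8, -4], [-2, 16, -4], [2, 4, -4]] = 128 ≠ 0, so this unfolding has rank ≥ 3; CP rank is at least every unfolding rank, so rank(T) ≥ 3. (Unfolding ranks only ever bound the CP rank from below — rank(T) can be strictly larger than all of them — so the matching upper bound has to come from an explicit 3-term decomposition.)
Upper bound: T is a sum of 3 rank-1 terms, T = (1, -2) ⊗ (1, 0) ⊗ (2, 2, 2) + (1, 0) ⊗ (1, -2) ⊗ (-4, -4, 0) + (2, -1) ⊗ (0, 1) ⊗ (0, 4, 2) (written with every a and b primitive with positive leading entry and the scale carried by c; CP decompositions are not unique, and this one is verified by expanding entrywise), so rank(T) ≤ 3.
These bounds meet, so rank(T) = 3.
Check entry T[0,0,2] = 2: (1)·(1)·(2) + (1)·(1)·(0) + (2)·(0)·(2) = 2.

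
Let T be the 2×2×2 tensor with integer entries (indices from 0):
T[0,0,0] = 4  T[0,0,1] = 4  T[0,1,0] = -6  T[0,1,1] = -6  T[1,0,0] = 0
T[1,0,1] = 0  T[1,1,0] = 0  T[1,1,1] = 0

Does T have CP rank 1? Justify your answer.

Yes

If T = a ⊗ b ⊗ c then every fibre of T is a multiple of the corresponding factor, so read the factors off the fibres through the nonzero entry T[0,0,0] = 4.
The mode-1 fibre T[:,0,0] = [4, 0] gives a = [1, 0] (primitive direction); the mode-2 fibre T[0,:,0] = [4, -6] gives b = [2, -3]; then c[k] = T[0,0,k] / (a[0]·b[0]) = [4, 4] / 2 = [2, 2].
Expanding [1, 0] ⊗ [2, -3] ⊗ [2, 2] reproduces all 8 entries of T, so T = [1, 0] ⊗ [2, -3] ⊗ [2, 2] and rank(T) ≤ 1.
Equivalently every frontal slice T[:,:,k] is c[k] times the rank-1 matrix [1, 0] ⊗ [2, -3]. So T has rank 1 (it is nonzero).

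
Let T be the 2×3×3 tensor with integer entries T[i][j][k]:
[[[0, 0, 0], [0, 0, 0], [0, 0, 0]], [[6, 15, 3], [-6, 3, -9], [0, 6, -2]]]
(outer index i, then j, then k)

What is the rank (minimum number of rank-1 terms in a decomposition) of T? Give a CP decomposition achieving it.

rank(T) = 2

Lower bound: the mode-2 unfolding of T (rows indexed by j, columns by (i,k) = (0,0), (0,1), (0,2), (1,0), (1,1), (1,2)) is [[0, 0, 0, 6, 15, 3], [0, 0, 0, -6, 3, -9], [0, 0, 0, 0, 6, -2]].
There the 2×2 minor on rows j ∈ {0, 1}, columns (i,k) ∈ {(1,0), (1,1)} is det [[6, 15], [-6, 3]] = 108 ≠ 0, so this unfolding has rank ≥ 2; CP rank is at least every unfolding rank, so rank(T) ≥ 2. (Unfolding ranks only ever bound the CP rank from below — rank(T) can be strictly larger than all of them — so the matching upper bound has to come from an explicit 2-term decomposition.)
Upper bound — finding two terms. Every mode-1 slice of T is a multiple of one matrix: T[i,:,:] = a[i]·M with a = [0, 1] and M = [[6, 15, 3], [-6, 3, -9], [0, 6, -2]] (rows indexed by j, columns by k). So it suffices to write M as a sum of two rank-1 matrices.
The rows of M satisfy (row 0) = −(row 1) + 3·(row 2), so splitting by rows, M = [-1, 1, 0][-6, 3, -9]ᵀ + [3, 0, 1][0, 6, -2]ᵀ.
Hence T = [0, 1] ⊗ [-1, 1, 0] ⊗ [-6, 3, -9] + [0, 1] ⊗ [3, 0, 1] ⊗ [0, 6, -2], so rank(T) ≤ 2.
These bounds meet, so rank(T) = 2.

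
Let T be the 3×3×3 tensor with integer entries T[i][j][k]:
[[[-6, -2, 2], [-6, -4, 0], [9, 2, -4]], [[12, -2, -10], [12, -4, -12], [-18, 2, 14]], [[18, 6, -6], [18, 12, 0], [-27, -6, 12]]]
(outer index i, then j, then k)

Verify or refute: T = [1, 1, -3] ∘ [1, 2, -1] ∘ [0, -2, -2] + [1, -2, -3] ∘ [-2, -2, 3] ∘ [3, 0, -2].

Reconstruct entrywise from the claimed factors. For example, T[2,0,2] = -6 and Σₗ aₗ[2]bₗ[0]cₗ[2] = (-3)·(1)·(-2) + (-3)·(-2)·(-2) = -6; checking all 27 entries, every one matches. The claim holds.

Yes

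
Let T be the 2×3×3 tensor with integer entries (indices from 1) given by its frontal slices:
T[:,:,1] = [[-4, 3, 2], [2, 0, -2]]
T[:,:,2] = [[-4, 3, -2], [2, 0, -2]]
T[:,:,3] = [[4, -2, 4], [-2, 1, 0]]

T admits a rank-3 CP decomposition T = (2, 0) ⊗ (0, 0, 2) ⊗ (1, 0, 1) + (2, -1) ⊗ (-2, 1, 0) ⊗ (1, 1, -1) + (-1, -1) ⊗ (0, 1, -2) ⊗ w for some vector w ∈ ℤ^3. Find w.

w = (-1, -1, 0)

Subtract the known terms from T to get the rank-1 residual R = (-1, -1) ⊗ (0, 1, -2) ⊗ w, so R[i,j,k] = a[i]·b[j]·w[k]. Pick indices with nonzero a[1]·b[2] = (-1)·(1) = -1. Only the fibre through (1,2,·) is needed: R[1,2,:] = T[1,2,:] − Σₗ aₗ[1]bₗ[2]cₗ = [3, 3, -2] − (2)·(0)·(1, 0, 1) − (2)·(1)·(1, 1, -1) = [1, 1, 0]. Then w[k] = R[1,2,k] / -1 for each k, giving w = [1, 1, 0] / -1 = (-1, -1, 0).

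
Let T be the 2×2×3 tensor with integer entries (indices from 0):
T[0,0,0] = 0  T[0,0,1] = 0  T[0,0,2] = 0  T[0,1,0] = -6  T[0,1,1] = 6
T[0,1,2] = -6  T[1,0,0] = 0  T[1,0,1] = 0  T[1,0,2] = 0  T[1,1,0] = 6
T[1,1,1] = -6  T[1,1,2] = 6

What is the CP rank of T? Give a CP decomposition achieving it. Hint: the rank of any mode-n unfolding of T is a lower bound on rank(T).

rank(T) = 1

Lower bound: T ≠ 0 (e.g. T[0,1,0] = -6), so rank(T) ≥ 1.
Upper bound: if T = a ⊗ b ⊗ c then every fibre of T is a multiple of the corresponding factor, so read the factors off the fibres through the nonzero entry T[0,1,0] = -6.
The mode-1 fibre T[:,1,0] = [-6, 6] gives a = [1, -1] (primitive direction); the mode-2 fibre T[0,:,0] = [0, -6] gives b = [0, 1]; then c[k] = T[0,1,k] / (a[0]·b[1]) = [-6, 6, -6] / 1 = [-6, 6, -6].
Expanding [1, -1] ⊗ [0, 1] ⊗ [-6, 6, -6] reproduces all 12 entries of T, so T = [1, -1] ⊗ [0, 1] ⊗ [-6, 6, -6] and rank(T) ≤ 1.
These bounds meet, so rank(T) = 1.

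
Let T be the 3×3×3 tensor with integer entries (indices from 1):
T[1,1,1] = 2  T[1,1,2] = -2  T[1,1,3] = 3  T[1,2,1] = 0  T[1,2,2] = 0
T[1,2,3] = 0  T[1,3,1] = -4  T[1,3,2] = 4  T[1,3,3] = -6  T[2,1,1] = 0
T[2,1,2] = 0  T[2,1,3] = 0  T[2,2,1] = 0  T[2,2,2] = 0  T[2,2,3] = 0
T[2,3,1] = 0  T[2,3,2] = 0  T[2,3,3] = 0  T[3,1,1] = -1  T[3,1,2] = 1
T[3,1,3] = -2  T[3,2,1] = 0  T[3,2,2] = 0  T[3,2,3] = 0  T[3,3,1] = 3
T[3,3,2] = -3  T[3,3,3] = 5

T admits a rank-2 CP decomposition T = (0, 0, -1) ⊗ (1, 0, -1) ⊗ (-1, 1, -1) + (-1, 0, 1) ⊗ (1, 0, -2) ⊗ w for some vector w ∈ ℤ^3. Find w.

w = (-2, 2, -3)

Subtract the known terms from T to get the rank-1 residual R = (-1, 0, 1) ⊗ (1, 0, -2) ⊗ w, so R[i,j,k] = a[i]·b[j]·w[k]. Pick indices with nonzero a[1]·b[1] = (-1)·(1) = -1. Only the fibre through (1,1,·) is needed: R[1,1,:] = T[1,1,:] − Σₗ aₗ[1]bₗ[1]cₗ = [2, -2, 3] − (0)·(1)·(-1, 1, -1) = [2, -2, 3]. Then w[k] = R[1,1,k] / -1 for each k, giving w = [2, -2, 3] / -1 = (-2, 2, -3).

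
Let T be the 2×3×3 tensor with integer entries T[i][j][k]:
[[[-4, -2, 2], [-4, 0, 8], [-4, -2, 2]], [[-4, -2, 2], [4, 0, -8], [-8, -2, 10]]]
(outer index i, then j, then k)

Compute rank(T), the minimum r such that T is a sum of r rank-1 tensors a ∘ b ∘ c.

Lower bound: the mode-2 unfolding of T (rows indexed by j, columns by (i,k) = (0,0), (0,1), (0,2), (1,0), (1,1), (1,2)) is [[-4, -2, 2, -4, -2, 2], [-4, 0, 8, 4, 0, -8], [-4, -2, 2, -8, -2, 10]].
There the 3×3 minor on rows j ∈ {0, 1, 2}, columns (i,k) ∈ {(0,0), (0,1), (1,0)} is det [[-4, -2, -4], [-4, 0, 4], [-4, -2, -8]] = 32 ≠ 0, so this unfolding has rank ≥ 3; CP rank is at least every unfolding rank, so rank(T) ≥ 3. (This is only a lower bound: in general the CP rank may exceed every unfolding rank, so we still need to exhibit 3 rank-1 terms summing to T.)
Upper bound: T is a sum of 3 rank-1 terms, T = (1, -1) ∘ (0, 2, -1) ∘ (-2, 0, 4) + (1, 1) ∘ (0, 0, 1) ∘ (-2, 0, 4) + (1, 1) ∘ (1, 0, 1) ∘ (-4, -2, 2) (one valid choice — decompositions are not unique — normalised so each a, b is primitive with positive first nonzero entry; check it by expanding all entries), so rank(T) ≤ 3.
These bounds meet, so rank(T) = 3.
Check entry T[1,1,1] = 0: (-1)·(2)·(0) + (1)·(0)·(0) + (1)·(0)·(-2) = 0.

3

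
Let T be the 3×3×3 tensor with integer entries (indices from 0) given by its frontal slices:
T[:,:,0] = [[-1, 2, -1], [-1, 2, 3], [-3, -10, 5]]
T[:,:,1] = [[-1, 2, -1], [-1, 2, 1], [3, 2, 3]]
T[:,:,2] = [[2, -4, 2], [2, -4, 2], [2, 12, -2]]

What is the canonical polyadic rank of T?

3

Lower bound: in the mode-1 unfolding of T (rows indexed by i, columns by (j,k)) the 3×3 minor on rows i ∈ {0, 1, 2}, columns (j,k) ∈ {(0,0), (0,1), (2,0)} is det [[-1, -1, -1], [-1, -1, 3], [-3, 3, 5]] = 24 ≠ 0, so that unfolding has rank ≥ 3 and hence rank(T) ≥ 3 (CP rank is at least every unfolding rank, though it can be larger).
Upper bound: T is a sum of 3 rank-1 terms, T = (0, 0, 1) ∘ (1, 2, 0) ∘ (-4, 2, 4) + (0, 1, 1) ∘ (0, 0, 1) ∘ (4, 2, 0) + (1, 1, -1) ∘ (1, -2, 1) ∘ (-1, -1, 2) (written with every a and b primitive with positive leading entry and the scale carried by c; CP decompositions are not unique, and this one is verified by expanding entrywise), so rank(T) ≤ 3.
These bounds meet, so rank(T) = 3.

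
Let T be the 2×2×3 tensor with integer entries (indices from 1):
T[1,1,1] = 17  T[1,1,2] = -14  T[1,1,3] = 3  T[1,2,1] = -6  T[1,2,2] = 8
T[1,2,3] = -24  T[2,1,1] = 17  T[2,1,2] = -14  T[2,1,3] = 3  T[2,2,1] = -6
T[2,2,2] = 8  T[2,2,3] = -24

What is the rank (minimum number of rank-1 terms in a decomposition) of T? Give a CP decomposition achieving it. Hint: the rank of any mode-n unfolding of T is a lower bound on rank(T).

rank(T) = 2

Lower bound: the mode-2 unfolding of T (rows indexed by j, columns by (i,k) = (1,1), (1,2), (1,3), (2,1), (2,2), (2,3)) is [[17, -14, 3, 17, -14, 3], [-6, 8, -24, -6, 8, -24]].
There the 2×2 minor on rows j ∈ {1, 2}, columns (i,k) ∈ {(1,1), (1,2)} is det [[17, -14], [-6, 8]] = 52 ≠ 0, so this unfolding has rank ≥ 2; CP rank is at least every unfolding rank, so rank(T) ≥ 2. (This is only a lower bound: in general the CP rank may exceed every unfolding rank, so we still need to exhibit 2 rank-1 terms summing to T.)
Upper bound — finding two terms. Every mode-1 slice of T is a multiple of one matrix: T[i,:,:] = a[i]·M with a = (1, 1) and M = [[17, -14, 3], [-6, 8, -24]] (rows indexed by j, columns by k). So it suffices to write M as a sum of two rank-1 matrices.
Splitting M by its rows (j = 1, 2), M = (1, 0)(17, -14, 3)ᵀ + (0, 1)(-6, 8, -24)ᵀ.
Hence T = (1, 1) ⊗ (1, 0) ⊗ (17, -14, 3) + (1, 1) ⊗ (0, 1) ⊗ (-6, 8, -24), so rank(T) ≤ 2.
These bounds meet, so rank(T) = 2.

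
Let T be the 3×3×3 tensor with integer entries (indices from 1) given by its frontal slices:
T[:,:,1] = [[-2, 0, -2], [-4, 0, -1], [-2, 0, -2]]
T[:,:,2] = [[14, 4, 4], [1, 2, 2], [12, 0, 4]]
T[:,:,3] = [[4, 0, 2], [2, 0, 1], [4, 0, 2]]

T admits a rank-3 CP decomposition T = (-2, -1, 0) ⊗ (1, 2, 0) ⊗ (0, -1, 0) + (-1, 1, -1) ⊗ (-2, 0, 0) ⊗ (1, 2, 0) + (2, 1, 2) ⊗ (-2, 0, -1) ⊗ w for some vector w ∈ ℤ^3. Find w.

Subtract the known terms from T to get the rank-1 residual R = (2, 1, 2) ⊗ (-2, 0, -1) ⊗ w, so R[i,j,k] = a[i]·b[j]·w[k]. Pick indices with nonzero a[1]·b[1] = (2)·(-2) = -4. Only the fibre through (1,1,·) is needed: R[1,1,:] = T[1,1,:] − Σₗ aₗ[1]bₗ[1]cₗ = [-2, 14, 4] − (-2)·(1)·(0, -1, 0) − (-1)·(-2)·(1, 2, 0) = [-4, 8, 4]. Then w[k] = R[1,1,k] / -4 for each k, giving w = [-4, 8, 4] / -4 = (1, -2, -1).

w = (1, -2, -1)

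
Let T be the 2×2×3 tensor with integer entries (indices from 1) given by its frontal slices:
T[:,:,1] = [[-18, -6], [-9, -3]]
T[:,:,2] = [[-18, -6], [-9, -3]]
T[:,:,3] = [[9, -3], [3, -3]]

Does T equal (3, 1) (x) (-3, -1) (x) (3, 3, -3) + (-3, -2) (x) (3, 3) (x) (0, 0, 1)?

No

Reconstruct entry (1,1,1) from the claimed factors: Σₗ aₗ[1]bₗ[1]cₗ[1] = (3)·(-3)·(3) + (-3)·(3)·(0) = -27, but T[1,1,1] = -18. The claim is false.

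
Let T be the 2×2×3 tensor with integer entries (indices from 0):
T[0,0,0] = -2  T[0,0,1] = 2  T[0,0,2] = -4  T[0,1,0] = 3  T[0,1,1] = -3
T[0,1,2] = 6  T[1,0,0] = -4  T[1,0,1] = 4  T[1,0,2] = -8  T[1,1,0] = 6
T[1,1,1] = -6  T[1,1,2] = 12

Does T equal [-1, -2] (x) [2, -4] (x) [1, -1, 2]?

No

Reconstruct entry (0,1,0) from the claimed factors: Σₗ aₗ[0]bₗ[1]cₗ[0] = (-1)·(-4)·(1) = 4, but T[0,1,0] = 3. The claim is false.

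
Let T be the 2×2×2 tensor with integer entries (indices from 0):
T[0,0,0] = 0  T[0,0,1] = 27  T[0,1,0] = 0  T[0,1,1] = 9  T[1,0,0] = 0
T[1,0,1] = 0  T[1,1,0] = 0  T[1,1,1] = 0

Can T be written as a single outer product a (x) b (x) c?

If T = a (x) b (x) c then every fibre of T is a multiple of the corresponding factor, so read the factors off the fibres through the nonzero entry T[0,0,1] = 27.
The mode-1 fibre T[:,0,1] = [27, 0] gives a = [1, 0] (primitive direction); the mode-2 fibre T[0,:,1] = [27, 9] gives b = [3, 1]; then c[k] = T[0,0,k] / (a[0]·b[0]) = [0, 27] / 3 = [0, 9].
Expanding [1, 0] (x) [3, 1] (x) [0, 9] reproduces all 8 entries of T, so T = [1, 0] (x) [3, 1] (x) [0, 9] and rank(T) ≤ 1.
Equivalently every frontal slice T[:,:,k] is c[k] times the rank-1 matrix [1, 0] (x) [3, 1]. So T has rank 1 (it is nonzero).

Yes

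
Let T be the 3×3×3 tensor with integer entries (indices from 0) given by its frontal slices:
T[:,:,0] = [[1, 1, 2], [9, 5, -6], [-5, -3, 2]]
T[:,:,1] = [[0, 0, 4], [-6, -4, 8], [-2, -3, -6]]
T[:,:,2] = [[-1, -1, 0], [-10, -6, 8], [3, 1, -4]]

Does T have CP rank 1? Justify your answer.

The mode-3 unfolding of T (rows indexed by k, columns by (i,j) = (0,0), (0,1), (0,2), (1,0), (1,1), (1,2), (2,0), (2,1), (2,2)) is [[1, 1, 2, 9, 5, -6, -5, -3, 2], [0, 0, 4, -6, -4, 8, -2, -3, -6], [-1, -1, 0, -10, -6, 8, 3, 1, -4]].
There the 3×3 minor on rows k ∈ {0, 1, 2}, columns (i,j) ∈ {(0,0), (0,2), (1,0)} is det [[1, 2, 9], [0, 4, -6], [-1, 0, -10]] = 8 ≠ 0, so this unfolding has rank ≥ 3; CP rank is at least every unfolding rank, so rank(T) ≥ 3.
In particular rank(T) ≥ 3 > 1, so T is not rank-1.

No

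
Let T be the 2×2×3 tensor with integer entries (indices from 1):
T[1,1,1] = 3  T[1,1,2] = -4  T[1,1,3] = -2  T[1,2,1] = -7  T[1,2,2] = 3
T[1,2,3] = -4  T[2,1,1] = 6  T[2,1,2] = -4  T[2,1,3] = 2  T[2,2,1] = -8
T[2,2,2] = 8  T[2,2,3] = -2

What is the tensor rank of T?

3

Lower bound: in the mode-3 unfolding of T (rows indexed by k, columns by (i,j)) the 3×3 minor on rows k ∈ {1, 2, 3}, columns (i,j) ∈ {(1,1), (1,2), (2,1)} is det [[3, -7, 6], [-4, 3, -4], [-2, -4, 2]] = -10 ≠ 0, so that unfolding has rank ≥ 3 and hence rank(T) ≥ 3 (CP rank is at least every unfolding rank, though it can be larger).
Upper bound: T is a sum of 3 rank-1 terms, T = (1, 0) ⊗ (2, 1) ⊗ (-1, -1, -2) + (1, 1) ⊗ (1, -1) ⊗ (4, 0, 2) + (1, 2) ⊗ (1, -2) ⊗ (1, -2, 0) (one valid choice — decompositions are not unique — normalised so each a, b is primitive with positive first nonzero entry; check it by expanding all entries), so rank(T) ≤ 3.
These bounds meet, so rank(T) = 3.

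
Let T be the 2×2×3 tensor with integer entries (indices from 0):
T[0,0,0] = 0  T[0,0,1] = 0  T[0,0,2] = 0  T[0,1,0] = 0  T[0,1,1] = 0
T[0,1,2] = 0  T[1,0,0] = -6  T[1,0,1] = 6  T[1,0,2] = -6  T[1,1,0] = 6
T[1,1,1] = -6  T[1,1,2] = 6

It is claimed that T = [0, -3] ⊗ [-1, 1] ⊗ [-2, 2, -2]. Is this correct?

Reconstruct entrywise from the claimed factors. For example, T[0,1,2] = 0 and Σₗ aₗ[0]bₗ[1]cₗ[2] = (0)·(1)·(-2) = 0; checking all 12 entries, every one matches. The claim holds.

Yes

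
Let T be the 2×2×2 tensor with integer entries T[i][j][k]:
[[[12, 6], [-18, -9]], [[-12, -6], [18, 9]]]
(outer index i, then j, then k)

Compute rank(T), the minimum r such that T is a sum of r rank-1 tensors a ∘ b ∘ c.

Lower bound: T ≠ 0 (e.g. T[0,0,0] = 12), so rank(T) ≥ 1.
Upper bound: if T = a ∘ b ∘ c then every fibre of T is a multiple of the corresponding factor, so read the factors off the fibres through the nonzero entry T[0,0,0] = 12.
The mode-1 fibre T[:,0,0] = [12, -12] gives a = [1, -1] (primitive direction); the mode-2 fibre T[0,:,0] = [12, -18] gives b = [2, -3]; then c[k] = T[0,0,k] / (a[0]·b[0]) = [12, 6] / 2 = [6, 3].
Expanding [1, -1] ∘ [2, -3] ∘ [6, 3] reproduces all 8 entries of T, so T = [1, -1] ∘ [2, -3] ∘ [6, 3] and rank(T) ≤ 1.
These bounds meet, so rank(T) = 1.
Check entry T[1,0,1] = -6: (-1)·(2)·(3) = -6.

1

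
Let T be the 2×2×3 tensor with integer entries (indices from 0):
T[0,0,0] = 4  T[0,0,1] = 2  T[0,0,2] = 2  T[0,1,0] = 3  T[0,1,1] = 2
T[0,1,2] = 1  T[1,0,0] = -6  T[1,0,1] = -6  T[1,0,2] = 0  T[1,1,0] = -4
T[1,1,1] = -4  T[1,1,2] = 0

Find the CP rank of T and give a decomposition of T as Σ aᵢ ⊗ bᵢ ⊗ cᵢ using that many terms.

Lower bound: the mode-1 unfolding of T (rows indexed by i, columns by (j,k) = (0,0), (0,1), (0,2), (1,0), (1,1), (1,2)) is [[4, 2, 2, 3, 2, 1], [-6, -6, 0, -4, -4, 0]].
There the 2×2 minor on rows i ∈ {0, 1}, columns (j,k) ∈ {(0,0), (0,1)} is det [[4, 2], [-6, -6]] = -12 ≠ 0, so this unfolding has rank ≥ 2; CP rank is at least every unfolding rank, so rank(T) ≥ 2. (Unfolding ranks only ever bound the CP rank from below — rank(T) can be strictly larger than all of them — so the matching upper bound has to come from an explicit 2-term decomposition.)
Upper bound — finding two terms. Write S_k = T[:,:,k] for the frontal slices: S₀ = [[4, 3], [-6, -4]], S₁ = [[2, 2], [-6, -4]], S₂ = [[2, 1], [0, 0]].
If T = a₁ ⊗ b₁ ⊗ c₁ + a₂ ⊗ b₂ ⊗ c₂ then each S_k = c₁[k]·a₁b₁ᵀ + c₂[k]·a₂b₂ᵀ. S₀ and S₁ are linearly independent, so a₁b₁ᵀ and a₂b₂ᵀ must span the same plane of matrices: they are the rank-1 matrices of the form x·S₀ + y·S₁.
det(x·S₀ + y·S₁) is 2·x² + 6·xy + 4·y² = 2·(x + 2·y)(x + y), vanishing at (x:y) = (2:-1) and (1:-1).
M₁ = 2·S₀ − S₁ = [[6, 4], [-6, -4]] = 2·[1, -1][3, 2]ᵀ and M₂ = S₀ − S₁ = [[2, 1], [0, 0]] = [1, 0][2, 1]ᵀ, so take a₁ = [1, -1], b₁ = [3, 2], a₂ = [1, 0], b₂ = [2, 1].
Each slice is an integer combination of E₁ = a₁b₁ᵀ and E₂ = a₂b₂ᵀ: S₀ = 2·E₁ − E₂, S₁ = 2·E₁ − 2·E₂, S₂ = E₂; reading off coefficients, c₁ = [2, 2, 0] and c₂ = [-1, -2, 1].
Hence T = [1, -1] ⊗ [3, 2] ⊗ [2, 2, 0] + [1, 0] ⊗ [2, 1] ⊗ [-1, -2, 1], so rank(T) ≤ 2.
These bounds meet, so rank(T) = 2.

rank(T) = 2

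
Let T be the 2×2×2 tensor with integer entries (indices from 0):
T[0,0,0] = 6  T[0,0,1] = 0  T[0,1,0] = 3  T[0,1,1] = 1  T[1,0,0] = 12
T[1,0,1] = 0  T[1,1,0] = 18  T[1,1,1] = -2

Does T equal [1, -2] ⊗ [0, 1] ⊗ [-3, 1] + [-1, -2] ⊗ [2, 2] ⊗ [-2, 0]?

No

Reconstruct entry (0,0,0) from the claimed factors: Σₗ aₗ[0]bₗ[0]cₗ[0] = (1)·(0)·(-3) + (-1)·(2)·(-2) = 4, but T[0,0,0] = 6. The claim is false.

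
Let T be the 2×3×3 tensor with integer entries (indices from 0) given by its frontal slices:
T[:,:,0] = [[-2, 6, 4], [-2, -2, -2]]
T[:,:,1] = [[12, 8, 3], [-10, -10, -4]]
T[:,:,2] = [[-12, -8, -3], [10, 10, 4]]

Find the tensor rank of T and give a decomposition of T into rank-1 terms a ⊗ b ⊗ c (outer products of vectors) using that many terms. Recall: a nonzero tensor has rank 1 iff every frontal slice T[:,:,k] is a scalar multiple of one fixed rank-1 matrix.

Lower bound: the mode-2 unfolding of T (rows indexed by j, columns by (i,k) = (0,0), (0,1), (0,2), (1,0), (1,1), (1,2)) is [[-2, 12, -12, -2, -10, 10], [6, 8, -8, -2, -10, 10], [4, 3, -3, -2, -4, 4]].
There the 3×3 minor on rows j ∈ {0, 1, 2}, columns (i,k) ∈ {(0,0), (0,1), (1,0)} is det [[-2, 12, -2], [6, 8, -2], [4, 3, -2]] = 96 ≠ 0, so this unfolding has rank ≥ 3; CP rank is at least every unfolding rank, so rank(T) ≥ 3. (Unfolding ranks only ever bound the CP rank from below — rank(T) can be strictly larger than all of them — so the matching upper bound has to come from an explicit 3-term decomposition.)
Upper bound: T is a sum of 3 rank-1 terms, T = (1, -1) ⊗ (1, 1, 0) ⊗ (-2, 2, -2) + (1, -1) ⊗ (2, 2, 1) ⊗ (2, 4, -4) + (1, 0) ⊗ (2, -2, -1) ⊗ (-2, 1, -1) (written with every a and b primitive with positive leading entry and the scale carried by c; CP decompositions are not unique, and this one is verified by expanding entrywise), so rank(T) ≤ 3.
These bounds meet, so rank(T) = 3.
Check entry T[0,2,1] = 3: (1)·(0)·(2) + (1)·(1)·(4) + (1)·(-1)·(1) = 3.

rank(T) = 3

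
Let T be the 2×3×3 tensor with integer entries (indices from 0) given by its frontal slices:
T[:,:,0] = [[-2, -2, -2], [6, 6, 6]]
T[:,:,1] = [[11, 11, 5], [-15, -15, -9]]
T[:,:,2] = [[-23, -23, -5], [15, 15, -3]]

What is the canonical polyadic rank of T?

Lower bound: the mode-3 unfolding of T (rows indexed by k, columns by (i,j) = (0,0), (0,1), (0,2), (1,0), (1,1), (1,2)) is [[-2, -2, -2, 6, 6, 6], [11, 11, 5, -15, -15, -9], [-23, -23, -5, 15, 15, -3]].
There the 2×2 minor on rows k ∈ {0, 1}, columns (i,j) ∈ {(0,0), (0,2)} is det [[-2, -2], [11, 5]] = 12 ≠ 0, so this unfolding has rank ≥ 2; CP rank is at least every unfolding rank, so rank(T) ≥ 2. (Unfolding ranks only ever bound the CP rank from below — rank(T) can be strictly larger than all of them — so the matching upper bound has to come from an explicit 2-term decomposition.)
Upper bound — finding two terms. Write S_k = T[:,:,k] for the frontal slices: S₀ = [[-2, -2, -2], [6, 6, 6]], S₁ = [[11, 11, 5], [-15, -15, -9]], S₂ = [[-23, -23, -5], [15, 15, -3]].
If T = a₁ (x) b₁ (x) c₁ + a₂ (x) b₂ (x) c₂ then each S_k = c₁[k]·a₁b₁ᵀ + c₂[k]·a₂b₂ᵀ. S₀ and S₁ are linearly independent, so a₁b₁ᵀ and a₂b₂ᵀ must span the same plane of matrices: they are the rank-1 matrices of the form x·S₀ + y·S₁.
The 2×2 minor of x·S₀ + y·S₁ on rows {0,1}, columns {0,2} is 24·xy − 24·y² = 24·(x − y)(y), vanishing at (x:y) = (1:1) and (1:0).
M₁ = S₀ + S₁ = [[9, 9, 3], [-9, -9, -3]] = 3·(1, -1)(3, 3, 1)ᵀ and M₂ = S₀ = [[-2, -2, -2], [6, 6, 6]] = (-2)·(1, -3)(1, 1, 1)ᵀ, so take a₁ = (1, -1), b₁ = (3, 3, 1), a₂ = (1, -3), b₂ = (1, 1, 1).
Each slice is an integer combination of E₁ = a₁b₁ᵀ and E₂ = a₂b₂ᵀ: S₀ = −2·E₂, S₁ = 3·E₁ + 2·E₂, S₂ = −9·E₁ + 4·E₂; reading off coefficients, c₁ = (0, 3, -9) and c₂ = (-2, 2, 4).
Hence T = (1, -1) (x) (3, 3, 1) (x) (0, 3, -9) + (1, -3) (x) (1, 1, 1) (x) (-2, 2, 4), so rank(T) ≤ 2.
These bounds meet, so rank(T) = 2.

2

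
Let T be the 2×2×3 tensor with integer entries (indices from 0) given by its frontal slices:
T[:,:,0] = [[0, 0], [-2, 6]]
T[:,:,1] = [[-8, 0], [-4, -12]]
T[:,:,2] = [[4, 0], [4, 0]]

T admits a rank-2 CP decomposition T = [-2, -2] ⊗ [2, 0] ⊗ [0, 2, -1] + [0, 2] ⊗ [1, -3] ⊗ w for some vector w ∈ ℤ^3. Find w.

w = [-1, 2, 0]

Subtract the known terms from T to get the rank-1 residual R = [0, 2] ⊗ [1, -3] ⊗ w, so R[i,j,k] = a[i]·b[j]·w[k]. Pick indices with nonzero a[1]·b[0] = (2)·(1) = 2. Only the fibre through (1,0,·) is needed: R[1,0,:] = T[1,0,:] − Σₗ aₗ[1]bₗ[0]cₗ = [-2, -4, 4] − (-2)·(2)·[0, 2, -1] = [-2, 4, 0]. Then w[k] = R[1,0,k] / 2 for each k, giving w = [-2, 4, 0] / 2 = [-1, 2, 0].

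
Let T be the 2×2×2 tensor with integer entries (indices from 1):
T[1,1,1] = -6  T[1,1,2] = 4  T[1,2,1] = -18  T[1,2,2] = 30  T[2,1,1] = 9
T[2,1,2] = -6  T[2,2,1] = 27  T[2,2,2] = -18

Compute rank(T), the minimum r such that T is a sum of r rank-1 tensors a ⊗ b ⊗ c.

2

Lower bound: the mode-1 unfolding of T (rows indexed by i, columns by (j,k) = (1,1), (1,2), (2,1), (2,2)) is [[-6, 4, -18, 30], [9, -6, 27, -18]].
There the 2×2 minor on rows i ∈ {1, 2}, columns (j,k) ∈ {(1,1), (2,2)} is det [[-6, 30], [9, -18]] = -162 ≠ 0, so this unfolding has rank ≥ 2; CP rank is at least every unfolding rank, so rank(T) ≥ 2. (Unfolding ranks only ever bound the CP rank from below — rank(T) can be strictly larger than all of them — so the matching upper bound has to come from an explicit 2-term decomposition.)
Upper bound — finding two terms. Write S_k = T[:,:,k] for the frontal slices: S₁ = [[-6, -18], [9, 27]], S₂ = [[4, 30], [-6, -18]].
If T = a₁ ⊗ b₁ ⊗ c₁ + a₂ ⊗ b₂ ⊗ c₂ then each S_k = c₁[k]·a₁b₁ᵀ + c₂[k]·a₂b₂ᵀ. S₁ and S₂ are linearly independent, so a₁b₁ᵀ and a₂b₂ᵀ must span the same plane of matrices: they are the rank-1 matrices of the form x·S₁ + y·S₂.
det(x·S₁ + y·S₂) is −162·xy + 108·y² = (-54)·(3·x − 2·y)(y), vanishing at (x:y) = (2:3) and (1:0).
M₁ = 2·S₁ + 3·S₂ = [[0, 54], [0, 0]] = 54·[1, 0][0, 1]ᵀ and M₂ = S₁ = [[-6, -18], [9, 27]] = (-3)·[2, -3][1, 3]ᵀ, so take a₁ = [1, 0], b₁ = [0, 1], a₂ = [2, -3], b₂ = [1, 3].
Each slice is an integer combination of E₁ = a₁b₁ᵀ and E₂ = a₂b₂ᵀ: S₁ = −3·E₂, S₂ = 18·E₁ + 2·E₂; reading off coefficients, c₁ = [0, 18] and c₂ = [-3, 2].
Hence T = [1, 0] ⊗ [0, 1] ⊗ [0, 18] + [2, -3] ⊗ [1, 3] ⊗ [-3, 2], so rank(T) ≤ 2.
These bounds meet, so rank(T) = 2.
Check entry T[1,2,1] = -18: (1)·(1)·(0) + (2)·(3)·(-3) = -18.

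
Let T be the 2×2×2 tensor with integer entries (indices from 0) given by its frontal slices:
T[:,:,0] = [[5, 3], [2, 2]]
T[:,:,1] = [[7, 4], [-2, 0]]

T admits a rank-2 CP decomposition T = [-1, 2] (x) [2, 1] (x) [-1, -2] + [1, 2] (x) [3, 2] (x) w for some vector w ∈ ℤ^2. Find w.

w = [1, 1]

Subtract the known terms from T to get the rank-1 residual R = [1, 2] (x) [3, 2] (x) w, so R[i,j,k] = a[i]·b[j]·w[k]. Pick indices with nonzero a[0]·b[0] = (1)·(3) = 3. Only the fibre through (0,0,·) is needed: R[0,0,:] = T[0,0,:] − Σₗ aₗ[0]bₗ[0]cₗ = [5, 7] − (-1)·(2)·[-1, -2] = [3, 3]. Then w[k] = R[0,0,k] / 3 for each k, giving w = [3, 3] / 3 = [1, 1].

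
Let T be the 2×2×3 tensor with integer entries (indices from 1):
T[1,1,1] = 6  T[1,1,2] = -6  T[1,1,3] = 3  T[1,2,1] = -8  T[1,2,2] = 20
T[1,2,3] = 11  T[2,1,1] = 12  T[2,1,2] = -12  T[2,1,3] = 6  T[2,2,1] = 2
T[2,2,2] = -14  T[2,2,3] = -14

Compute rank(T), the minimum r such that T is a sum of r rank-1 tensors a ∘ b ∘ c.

2

Lower bound: in the mode-2 unfolding of T (rows indexed by j, columns by (i,k)) the 2×2 minor on rows j ∈ {1, 2}, columns (i,k) ∈ {(1,1), (1,2)} is det [[6, -6], [-8, 20]] = 72 ≠ 0, so that unfolding has rank ≥ 2 and hence rank(T) ≥ 2 (CP rank is at least every unfolding rank, though it can be larger).
Upper bound: with S_k = T[:,:,k], the two rank-1 terms a₁b₁ᵀ, a₂b₂ᵀ are the rank-1 members of the pencil x·S₁ + y·S₂.
det(x·S₁ + y·S₂) is 108·x² − 432·xy + 324·y² = 108·(x − 3·y)(x − y), vanishing at (x:y) = (3:1) and (1:1).
M₁ = 3·S₁ + S₂ = [[12, -4], [24, -8]] = 4·[1, 2][3, -1]ᵀ and M₂ = S₁ + S₂ = [[0, 12], [0, -12]] = 12·[1, -1][0, 1]ᵀ, so take a₁ = [1, 2], b₁ = [3, -1], a₂ = [1, -1], b₂ = [0, 1].
Each slice is an integer combination of E₁ = a₁b₁ᵀ and E₂ = a₂b₂ᵀ: S₁ = 2·E₁ − 6·E₂, S₂ = −2·E₁ + 18·E₂, S₃ = E₁ + 12·E₂; reading off coefficients, c₁ = [2, -2, 1] and c₂ = [-6, 18, 12].
Hence T = [1, 2] ∘ [3, -1] ∘ [2, -2, 1] + [1, -1] ∘ [0, 1] ∘ [-6, 18, 12], so rank(T) ≤ 2.
These bounds meet, so rank(T) = 2.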